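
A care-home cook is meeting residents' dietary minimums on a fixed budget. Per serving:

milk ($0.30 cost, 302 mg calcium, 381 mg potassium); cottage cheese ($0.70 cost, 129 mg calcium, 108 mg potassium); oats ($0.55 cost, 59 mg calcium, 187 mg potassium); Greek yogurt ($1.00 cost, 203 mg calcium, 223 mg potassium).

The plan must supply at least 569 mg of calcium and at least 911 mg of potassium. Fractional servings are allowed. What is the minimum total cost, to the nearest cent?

A basic optimal solution has at most two foods positive. Try each food alone and each pair with both targets met exactly.
milk only: max(569/302, 911/381) = 2.391 servings → $0.72.
cottage cheese only: max(569/129, 911/108) = 8.435 servings → $5.90.
oats only: max(569/59, 911/187) = 9.644 servings → $5.30.
Greek yogurt only: max(569/203, 911/223) = 4.085 servings → $4.09.
milk + cottage cheese with both targets exact would need a negative amount; discard.
milk + oats with both tight: 1.549 servings and 1.716 servings → $1.41.
milk + Greek yogurt: intersection lies outside the first quadrant.
cottage cheese + oats with both tight: 2.966 servings and 3.159 servings → $3.81.
cottage cheese + Greek yogurt: intersection lies outside the first quadrant.
oats + Greek yogurt with both tight: 2.34 servings and 2.123 servings → $3.41.
The minimum over all feasible corners is $0.72.

$0.72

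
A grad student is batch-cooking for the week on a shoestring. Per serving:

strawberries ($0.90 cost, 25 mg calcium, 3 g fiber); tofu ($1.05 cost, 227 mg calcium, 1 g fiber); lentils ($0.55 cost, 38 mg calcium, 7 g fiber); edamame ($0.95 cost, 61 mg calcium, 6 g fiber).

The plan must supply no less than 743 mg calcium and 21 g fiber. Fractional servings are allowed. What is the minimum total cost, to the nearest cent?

$4.41

For a min-cost LP with two ≥-constraints, a basic feasible solution has at most two positive variables.
strawberries only: max(743/25, 21/3) = 29.72 servings → $26.75.
tofu only: max(743/227, 21/1) = 21 servings → $22.05.
lentils only: max(743/38, 21/7) = 19.55 servings → $10.75.
edamame only: max(743/61, 21/6) = 12.18 servings → $11.57.
strawberries + tofu with both tight: 6.134 servings and 2.598 servings → $8.25.
strawberries + lentils with both targets exact would need a negative amount; discard.
strawberries + edamame with both targets exact would need a negative amount; discard.
tofu + lentils with both tight: 2.839 servings and 2.594 servings → $4.41.
tofu + edamame with both tight: 2.442 servings and 3.093 servings → $5.50.
lentils + edamame with both targets exact would need a negative amount; discard.
Cheapest feasible corner: $4.41.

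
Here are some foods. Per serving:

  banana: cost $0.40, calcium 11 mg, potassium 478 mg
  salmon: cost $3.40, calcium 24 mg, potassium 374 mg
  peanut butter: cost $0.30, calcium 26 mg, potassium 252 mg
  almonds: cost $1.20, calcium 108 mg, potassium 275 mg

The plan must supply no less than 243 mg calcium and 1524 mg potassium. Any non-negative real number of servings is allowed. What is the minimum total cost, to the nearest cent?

$2.75

banana only: max(243/11, 1524/478) = 22.09 servings → $8.84.
salmon only: max(243/24, 1524/374) = 10.12 servings → $34.42.
peanut butter only: max(243/26, 1524/252) = 9.346 servings → $2.80.
almonds only: max(243/108, 1524/275) = 5.542 servings → $6.65.
banana + salmon with both targets exact would need a negative amount; discard.
banana + peanut butter: intersection lies outside the first quadrant.
banana + almonds with both tight: 2.012 servings and 2.045 servings → $3.26.
salmon + peanut butter with both targets exact would need a negative amount; discard.
salmon + almonds with both tight: 2.893 servings and 1.607 servings → $11.77.
peanut butter + almonds with both tight: 4.872 servings and 1.077 servings → $2.75.
The minimum over all feasible corners is $2.75.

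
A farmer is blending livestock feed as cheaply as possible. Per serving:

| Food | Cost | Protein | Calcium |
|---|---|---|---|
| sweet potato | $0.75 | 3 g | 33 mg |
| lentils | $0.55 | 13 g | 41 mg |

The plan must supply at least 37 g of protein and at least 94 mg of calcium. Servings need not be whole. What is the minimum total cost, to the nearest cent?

$1.57

With two linear requirements the optimum uses one or two foods; enumerate the corners.
sweet potato only: max(37/3, 94/33) = 12.33 servings → $9.25.
lentils only: max(37/13, 94/41) = 2.846 servings → $1.57.
sweet potato + lentils: intersection lies outside the first quadrant.
So the least-cost plan costs $1.57.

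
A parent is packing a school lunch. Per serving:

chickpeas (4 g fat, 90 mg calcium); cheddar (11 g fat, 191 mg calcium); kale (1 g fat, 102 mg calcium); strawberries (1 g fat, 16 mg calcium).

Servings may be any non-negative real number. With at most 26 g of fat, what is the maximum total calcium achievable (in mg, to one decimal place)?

2652.0 mg

Calcium per g fat: kale 102, chickpeas 22.5, cheddar 17.36, strawberries 16.
With no serving limits, spend the whole fat allowance on kale: 26 g / 1 g × 102 mg = 2652.0 mg.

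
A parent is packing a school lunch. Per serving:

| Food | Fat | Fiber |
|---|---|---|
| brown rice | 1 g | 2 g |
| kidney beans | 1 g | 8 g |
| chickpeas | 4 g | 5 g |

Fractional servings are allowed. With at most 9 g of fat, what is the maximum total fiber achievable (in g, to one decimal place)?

72.0 g

Fiber per g fat: kidney beans 8, brown rice 2, chickpeas 1.25.
With no serving limits, spend the whole fat allowance on kidney beans: 9 g / 1 g × 8 g = 72.0 g.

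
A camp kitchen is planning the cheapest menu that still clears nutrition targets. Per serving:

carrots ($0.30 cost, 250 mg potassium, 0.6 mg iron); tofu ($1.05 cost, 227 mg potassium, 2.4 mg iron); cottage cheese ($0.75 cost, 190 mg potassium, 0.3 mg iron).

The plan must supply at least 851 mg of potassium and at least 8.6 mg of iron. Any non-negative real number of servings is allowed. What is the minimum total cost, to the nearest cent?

For a min-cost LP with two ≥-constraints, a basic feasible solution has at most two positive variables.
carrots only: max(851/250, 8.6/0.6) = 14.33 servings → $4.30.
tofu only: max(851/227, 8.6/2.4) = 3.749 servings → $3.94.
cottage cheese only: max(851/190, 8.6/0.3) = 28.67 servings → $21.50.
carrots + tofu with both tight: 0.1945 servings and 3.535 servings → $3.77.
carrots + cottage cheese: intersection lies outside the first quadrant.
tofu + cottage cheese with both tight: 3.554 servings and 0.2325 servings → $3.91.
Cheapest feasible corner: $3.77.

$3.77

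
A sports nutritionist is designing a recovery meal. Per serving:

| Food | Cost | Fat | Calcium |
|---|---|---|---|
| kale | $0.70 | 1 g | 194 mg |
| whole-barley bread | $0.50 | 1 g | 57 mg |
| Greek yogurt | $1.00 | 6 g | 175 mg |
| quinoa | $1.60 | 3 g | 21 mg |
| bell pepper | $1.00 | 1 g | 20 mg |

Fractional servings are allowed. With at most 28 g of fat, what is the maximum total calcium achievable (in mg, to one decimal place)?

Calcium per g fat: kale 194, whole-barley bread 57, Greek yogurt 29.17, bell pepper 20, quinoa 7.
With no serving limits, spend the whole fat allowance on kale: 28 g / 1 g × 194 mg = 5432.0 mg.

5432.0 mg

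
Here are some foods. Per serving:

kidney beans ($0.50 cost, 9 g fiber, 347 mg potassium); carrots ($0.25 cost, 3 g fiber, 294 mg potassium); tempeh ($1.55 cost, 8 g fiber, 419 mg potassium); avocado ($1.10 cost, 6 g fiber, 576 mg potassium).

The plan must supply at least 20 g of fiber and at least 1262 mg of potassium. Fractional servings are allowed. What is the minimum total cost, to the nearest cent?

This is a tiny linear program; its minimum lies at a vertex of the feasible set. List the vertices and price them.
kidney beans only: max(20/9, 1262/347) = 3.637 servings → $1.82.
carrots only: max(20/3, 1262/294) = 6.667 servings → $1.67.
tempeh only: max(20/8, 1262/419) = 3.012 servings → $4.67.
avocado only: max(20/6, 1262/576) = 3.333 servings → $3.67.
kidney beans + carrots with both tight: 1.305 servings and 2.753 servings → $1.34.
kidney beans + tempeh: the both-tight solution has a negative serving — not a feasible corner.
kidney beans + avocado with both tight: 1.273 servings and 1.424 servings → $2.20.
carrots + tempeh with both tight: 1.567 servings and 1.912 servings → $3.36.
carrots + avocado: intersection lies outside the first quadrant.
tempeh + avocado with both tight: 1.885 servings and 0.8195 servings → $3.82.
The minimum over all feasible corners is $1.34.

$1.34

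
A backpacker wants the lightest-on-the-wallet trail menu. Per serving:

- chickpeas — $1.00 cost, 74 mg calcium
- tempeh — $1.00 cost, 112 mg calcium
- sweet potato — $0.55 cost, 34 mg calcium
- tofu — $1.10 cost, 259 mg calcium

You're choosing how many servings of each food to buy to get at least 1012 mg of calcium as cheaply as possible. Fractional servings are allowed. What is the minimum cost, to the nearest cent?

$4.30

Cost per mg of calcium: tofu $0.0042, tempeh $0.0089, chickpeas $0.0135, sweet potato $0.0162.
With no serving limits, use only tofu: 1012 mg / 259 mg = 3.907 servings × $1.10 = $4.30.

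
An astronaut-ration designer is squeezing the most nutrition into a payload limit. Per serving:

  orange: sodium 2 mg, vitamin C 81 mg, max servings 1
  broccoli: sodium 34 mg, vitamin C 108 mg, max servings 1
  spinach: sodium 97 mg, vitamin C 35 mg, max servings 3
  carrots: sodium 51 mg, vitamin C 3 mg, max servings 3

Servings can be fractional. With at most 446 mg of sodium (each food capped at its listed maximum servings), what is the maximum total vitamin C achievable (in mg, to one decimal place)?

301.0 mg

Vitamin C per mg sodium: orange 40.5, broccoli 3.176, spinach 0.3608, carrots 0.05882.
Take 1 serving of orange: uses 2 mg sodium, +81.0 mg vitamin C (running total 81.0 mg).
Take 1 serving of broccoli: uses 34 mg sodium, +108.0 mg vitamin C (running total 189.0 mg).
Take 3 servings of spinach: uses 291 mg sodium, +105.0 mg vitamin C (running total 294.0 mg).
Take 2.333 servings of carrots: uses 119 mg sodium, +7.0 mg vitamin C (running total 301.0 mg).
Greedy by best ratio exhausts the sodium allowance optimally: 301.0 mg.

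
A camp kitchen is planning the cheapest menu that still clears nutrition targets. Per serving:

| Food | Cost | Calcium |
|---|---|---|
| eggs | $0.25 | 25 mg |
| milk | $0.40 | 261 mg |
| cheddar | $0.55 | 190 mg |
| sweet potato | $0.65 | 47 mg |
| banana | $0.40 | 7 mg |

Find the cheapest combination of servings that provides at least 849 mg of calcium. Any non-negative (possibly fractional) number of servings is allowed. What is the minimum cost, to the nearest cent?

$1.30

Cost per mg of calcium: milk $0.0015, cheddar $0.0029, eggs $0.0100, sweet potato $0.0138, banana $0.0571.
With no serving limits, use only milk: 849 mg / 261 mg = 3.253 servings × $0.40 = $1.30.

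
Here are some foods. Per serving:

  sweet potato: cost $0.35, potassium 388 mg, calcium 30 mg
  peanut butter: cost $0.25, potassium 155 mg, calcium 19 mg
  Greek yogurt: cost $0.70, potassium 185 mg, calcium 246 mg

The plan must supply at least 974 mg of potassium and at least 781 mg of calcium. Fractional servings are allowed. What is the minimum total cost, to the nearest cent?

$2.50

With two linear requirements the optimum uses one or two foods; enumerate the corners.
sweet potato only: max(974/388, 781/30) = 26.03 servings → $9.11.
peanut butter only: max(974/155, 781/19) = 41.11 servings → $10.28.
Greek yogurt only: max(974/185, 781/246) = 5.265 servings → $3.69.
sweet potato + peanut butter: the both-tight solution has a negative serving — not a feasible corner.
sweet potato + Greek yogurt with both tight: 1.058 servings and 3.046 servings → $2.50.
peanut butter + Greek yogurt with both tight: 2.748 servings and 2.963 servings → $2.76.
So the least-cost plan costs $2.50.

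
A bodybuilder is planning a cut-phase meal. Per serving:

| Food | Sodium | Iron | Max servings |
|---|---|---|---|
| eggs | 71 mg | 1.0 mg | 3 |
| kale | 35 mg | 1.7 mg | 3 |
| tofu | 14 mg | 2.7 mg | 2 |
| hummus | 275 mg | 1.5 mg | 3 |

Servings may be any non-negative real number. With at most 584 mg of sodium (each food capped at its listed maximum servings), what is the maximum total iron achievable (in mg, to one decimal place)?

Iron per mg sodium: tofu 0.1929, kale 0.04857, eggs 0.01408, hummus 0.005455.
Take 2 servings of tofu: uses 28 mg sodium, +5.4 mg iron (running total 5.4 mg).
Take 3 servings of kale: uses 105 mg sodium, +5.1 mg iron (running total 10.5 mg).
Take 3 servings of eggs: uses 213 mg sodium, +3.0 mg iron (running total 13.5 mg).
Take 0.8655 servings of hummus: uses 238 mg sodium, +1.3 mg iron (running total 14.8 mg).
Filling greedily by iron-per-mg sodium is optimal for one linear limit, giving 14.8 mg.

14.8 mg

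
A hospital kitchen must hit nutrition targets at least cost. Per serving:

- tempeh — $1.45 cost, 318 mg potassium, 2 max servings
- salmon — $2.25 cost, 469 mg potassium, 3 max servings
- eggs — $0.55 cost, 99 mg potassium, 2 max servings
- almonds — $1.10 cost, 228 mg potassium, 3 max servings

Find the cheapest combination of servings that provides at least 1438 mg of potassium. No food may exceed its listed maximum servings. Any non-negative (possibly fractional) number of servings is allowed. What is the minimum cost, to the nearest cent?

$6.75

Cost per mg of potassium: tempeh $0.0046, salmon $0.0048, almonds $0.0048, eggs $0.0056.
Take 2 servings of tempeh: +636.0 mg potassium for $2.90 (total $2.90, still need 802.0 mg).
Take 1.71 servings of salmon: +802.0 mg potassium for $3.85 (total $6.75, still need 0.0 mg).
Greedy by cheapest-per-mg is optimal for a single linear constraint, so the minimum cost is $6.75.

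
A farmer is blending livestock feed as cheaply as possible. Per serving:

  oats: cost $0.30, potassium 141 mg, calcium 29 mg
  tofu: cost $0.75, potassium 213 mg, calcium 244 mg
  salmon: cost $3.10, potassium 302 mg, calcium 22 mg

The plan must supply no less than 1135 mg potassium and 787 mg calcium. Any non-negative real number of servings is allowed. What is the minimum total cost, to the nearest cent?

The cheapest plan sits at a corner of the feasible region — with two constraints it uses at most two foods.
oats only: max(1135/141, 787/29) = 27.14 servings → $8.14.
tofu only: max(1135/213, 787/244) = 5.329 servings → $4.00.
salmon only: max(1135/302, 787/22) = 35.77 servings → $110.90.
oats + tofu with both tight: 3.872 servings and 2.765 servings → $3.24.
oats + salmon: the both-tight solution has a negative serving — not a feasible corner.
tofu + salmon with both tight: 3.083 servings and 1.584 servings → $7.22.
Cheapest feasible corner: $3.24.

$3.24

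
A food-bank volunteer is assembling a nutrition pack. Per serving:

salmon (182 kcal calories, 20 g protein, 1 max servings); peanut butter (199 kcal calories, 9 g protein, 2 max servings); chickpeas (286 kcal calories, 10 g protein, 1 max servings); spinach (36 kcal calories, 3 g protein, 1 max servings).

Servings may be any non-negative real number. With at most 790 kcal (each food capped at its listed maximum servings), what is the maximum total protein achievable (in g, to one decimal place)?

47.1 g

Protein per kcal: salmon 0.1099, spinach 0.08333, peanut butter 0.04523, chickpeas 0.03497.
Take 1 serving of salmon: uses 182 kcal, +20.0 g protein (running total 20.0 g).
Take 1 serving of spinach: uses 36 kcal, +3.0 g protein (running total 23.0 g).
Take 2 servings of peanut butter: uses 398 kcal, +18.0 g protein (running total 41.0 g).
Take 0.6084 servings of chickpeas: uses 174 kcal, +6.1 g protein (running total 47.1 g).
Greedy by best ratio exhausts the calories allowance optimally: 47.1 g.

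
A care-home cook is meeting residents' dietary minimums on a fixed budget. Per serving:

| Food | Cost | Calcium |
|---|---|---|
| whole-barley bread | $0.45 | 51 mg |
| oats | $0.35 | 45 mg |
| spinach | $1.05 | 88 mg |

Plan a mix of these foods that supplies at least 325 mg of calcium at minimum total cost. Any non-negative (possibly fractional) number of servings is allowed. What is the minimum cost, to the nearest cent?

Cost per mg of calcium: oats $0.0078, whole-barley bread $0.0088, spinach $0.0119.
With no serving limits, use only oats: 325 mg / 45 mg = 7.222 servings × $0.35 = $2.53.

$2.53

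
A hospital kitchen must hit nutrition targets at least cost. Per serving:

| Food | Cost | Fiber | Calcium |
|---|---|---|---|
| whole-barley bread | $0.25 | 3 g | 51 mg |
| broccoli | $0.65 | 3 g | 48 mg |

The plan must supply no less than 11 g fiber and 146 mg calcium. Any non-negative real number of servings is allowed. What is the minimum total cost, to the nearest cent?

$0.92

Two binding constraints pin down two serving amounts, so the optimal mix uses at most two foods. The candidates are each food alone (scaled to the tighter of fiber/calcium) and each pair with both constraints tight.
whole-barley bread only: max(11/3, 146/51) = 3.667 servings → $0.92.
broccoli only: max(11/3, 146/48) = 3.667 servings → $2.38.
whole-barley bread + broccoli: intersection lies outside the first quadrant.
So the least-cost plan costs $0.92.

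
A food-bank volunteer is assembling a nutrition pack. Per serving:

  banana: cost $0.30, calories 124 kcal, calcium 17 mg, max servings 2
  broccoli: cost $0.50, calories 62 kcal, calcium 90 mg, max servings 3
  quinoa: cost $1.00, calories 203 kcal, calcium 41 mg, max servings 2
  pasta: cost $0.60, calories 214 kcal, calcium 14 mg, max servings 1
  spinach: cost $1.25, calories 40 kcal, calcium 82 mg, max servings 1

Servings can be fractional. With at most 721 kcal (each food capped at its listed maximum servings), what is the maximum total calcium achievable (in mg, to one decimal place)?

Calcium per kcal: spinach 2.05, broccoli 1.452, quinoa 0.202, banana 0.1371, pasta 0.06542.
Take 1 serving of spinach: uses 40 kcal, +82.0 mg calcium (running total 82.0 mg).
Take 3 servings of broccoli: uses 186 kcal, +270.0 mg calcium (running total 352.0 mg).
Take 2 servings of quinoa: uses 406 kcal, +82.0 mg calcium (running total 434.0 mg).
Take 0.7177 servings of banana: uses 89 kcal, +12.2 mg calcium (running total 446.2 mg).
Greedy by best ratio exhausts the calories allowance optimally: 446.2 mg.

446.2 mg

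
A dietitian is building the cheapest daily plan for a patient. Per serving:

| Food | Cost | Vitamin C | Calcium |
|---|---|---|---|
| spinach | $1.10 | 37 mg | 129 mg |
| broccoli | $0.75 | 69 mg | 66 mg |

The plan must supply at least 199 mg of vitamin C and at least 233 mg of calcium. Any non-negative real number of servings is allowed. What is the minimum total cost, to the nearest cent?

$2.48

For a min-cost LP with two ≥-constraints, a basic feasible solution has at most two positive variables.
spinach only: max(199/37, 233/129) = 5.378 servings → $5.92.
broccoli only: max(199/69, 233/66) = 3.53 servings → $2.65.
spinach + broccoli with both tight: 0.4556 servings and 2.64 servings → $2.48.
The minimum over all feasible corners is $2.48.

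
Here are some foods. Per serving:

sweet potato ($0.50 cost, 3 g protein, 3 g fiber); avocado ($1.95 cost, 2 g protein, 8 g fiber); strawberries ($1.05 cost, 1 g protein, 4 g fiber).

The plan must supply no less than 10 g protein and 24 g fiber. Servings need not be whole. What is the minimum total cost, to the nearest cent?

$4.00

Minimising a linear cost over {protein ≥ 10, fiber ≥ 24, servings ≥ 0} — the optimum is at a vertex, using one or two foods.
sweet potato only: max(10/3, 24/3) = 8 servings → $4.00.
avocado only: max(10/2, 24/8) = 5 servings → $9.75.
strawberries only: max(10/1, 24/4) = 10 servings → $10.50.
sweet potato + avocado with both tight: 1.778 servings and 2.333 servings → $5.44.
sweet potato + strawberries with both tight: 1.778 servings and 4.667 servings → $5.79.
avocado + strawberries (both tight): parallel constraints — no distinct corner.
The minimum over all feasible corners is $4.00.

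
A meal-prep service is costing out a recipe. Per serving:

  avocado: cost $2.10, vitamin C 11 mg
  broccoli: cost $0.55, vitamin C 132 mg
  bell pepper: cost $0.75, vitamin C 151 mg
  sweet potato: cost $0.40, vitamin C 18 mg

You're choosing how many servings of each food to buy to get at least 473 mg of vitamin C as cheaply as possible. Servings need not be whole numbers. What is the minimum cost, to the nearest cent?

$1.97

Cost per mg of vitamin C: broccoli $0.0042, bell pepper $0.0050, sweet potato $0.0222, avocado $0.1909.
With no serving limits, use only broccoli: 473 mg / 132 mg = 3.583 servings × $0.55 = $1.97.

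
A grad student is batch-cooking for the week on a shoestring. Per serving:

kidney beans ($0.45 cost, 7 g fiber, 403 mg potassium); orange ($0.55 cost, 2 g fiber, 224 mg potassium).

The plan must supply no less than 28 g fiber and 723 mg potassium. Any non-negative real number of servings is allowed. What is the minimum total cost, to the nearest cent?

kidney beans only: max(28/7, 723/403) = 4 servings → $1.80.
orange only: max(28/2, 723/224) = 14 servings → $7.70.
kidney beans + orange: the both-tight solution has a negative serving — not a feasible corner.
So the least-cost plan costs $1.80.

$1.80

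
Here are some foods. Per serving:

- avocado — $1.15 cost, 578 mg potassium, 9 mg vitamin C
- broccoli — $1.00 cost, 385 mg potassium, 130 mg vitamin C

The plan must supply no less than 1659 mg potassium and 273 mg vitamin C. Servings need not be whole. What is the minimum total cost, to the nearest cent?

Minimising a linear cost over {potassium ≥ 1659, vitamin C ≥ 273, servings ≥ 0} — the optimum is at a vertex, using one or two foods.
avocado only: max(1659/578, 273/9) = 30.33 servings → $34.88.
broccoli only: max(1659/385, 273/130) = 4.309 servings → $4.31.
avocado + broccoli with both tight: 1.543 servings and 1.993 servings → $3.77.
The minimum over all feasible corners is $3.77.

$3.77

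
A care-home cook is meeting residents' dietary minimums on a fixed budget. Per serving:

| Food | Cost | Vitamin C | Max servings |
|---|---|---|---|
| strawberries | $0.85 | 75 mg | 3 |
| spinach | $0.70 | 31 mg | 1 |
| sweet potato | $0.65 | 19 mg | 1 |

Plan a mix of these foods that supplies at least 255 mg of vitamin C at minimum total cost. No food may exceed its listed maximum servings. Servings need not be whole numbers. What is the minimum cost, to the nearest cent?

$3.23

Cost per mg of vitamin C: strawberries $0.0113, spinach $0.0226, sweet potato $0.0342.
Take 3 servings of strawberries: +225.0 mg vitamin C for $2.55 (total $2.55, still need 30.0 mg).
Take 0.9677 servings of spinach: +30.0 mg vitamin C for $0.68 (total $3.23, still need 0.0 mg).
Filling from the cheapest source first is optimal under one linear minimum: $3.23.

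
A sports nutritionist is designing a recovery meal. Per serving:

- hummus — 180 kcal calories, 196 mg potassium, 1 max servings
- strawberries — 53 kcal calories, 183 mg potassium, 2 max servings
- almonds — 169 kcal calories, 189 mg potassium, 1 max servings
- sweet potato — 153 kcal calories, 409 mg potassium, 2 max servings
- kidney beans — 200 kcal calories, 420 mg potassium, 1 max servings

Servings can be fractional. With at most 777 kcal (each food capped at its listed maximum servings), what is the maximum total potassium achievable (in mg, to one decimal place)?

1788.5 mg

Potassium per kcal: strawberries 3.453, sweet potato 2.673, kidney beans 2.1, almonds 1.118, hummus 1.089.
Take 2 servings of strawberries: uses 106 kcal, +366.0 mg potassium (running total 366.0 mg).
Take 2 servings of sweet potato: uses 306 kcal, +818.0 mg potassium (running total 1184.0 mg).
Take 1 serving of kidney beans: uses 200 kcal, +420.0 mg potassium (running total 1604.0 mg).
Take 0.9763 servings of almonds: uses 165 kcal, +184.5 mg potassium (running total 1788.5 mg).
Greedy by best ratio exhausts the calories allowance optimally: 1788.5 mg.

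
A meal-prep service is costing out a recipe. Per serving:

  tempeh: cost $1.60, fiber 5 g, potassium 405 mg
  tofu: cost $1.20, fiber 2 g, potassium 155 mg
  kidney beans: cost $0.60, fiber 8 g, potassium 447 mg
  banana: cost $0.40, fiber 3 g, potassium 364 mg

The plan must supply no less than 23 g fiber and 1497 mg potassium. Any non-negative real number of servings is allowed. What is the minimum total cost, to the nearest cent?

$1.91

The cheapest plan sits at a corner of the feasible region — with two constraints it uses at most two foods.
tempeh only: max(23/5, 1497/405) = 4.6 servings → $7.36.
tofu only: max(23/2, 1497/155) = 11.5 servings → $13.80.
kidney beans only: max(23/8, 1497/447) = 3.349 servings → $2.01.
banana only: max(23/3, 1497/364) = 7.667 servings → $3.07.
tempeh + tofu: intersection lies outside the first quadrant.
tempeh + kidney beans with both tight: 1.687 servings and 1.821 servings → $3.79.
tempeh + banana: the both-tight solution has a negative serving — not a feasible corner.
tofu + kidney beans with both tight: 4.899 servings and 1.65 servings → $6.87.
tofu + banana: the both-tight solution has a negative serving — not a feasible corner.
kidney beans + banana with both tight: 2.47 servings and 1.079 servings → $1.91.
So the least-cost plan costs $1.91.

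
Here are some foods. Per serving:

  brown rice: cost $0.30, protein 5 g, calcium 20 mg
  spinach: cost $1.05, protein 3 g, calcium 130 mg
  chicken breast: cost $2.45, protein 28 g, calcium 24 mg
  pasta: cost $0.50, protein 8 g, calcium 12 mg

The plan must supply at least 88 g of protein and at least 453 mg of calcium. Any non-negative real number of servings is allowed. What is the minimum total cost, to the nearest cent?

$6.02

With two linear requirements the optimum uses one or two foods; enumerate the corners.
brown rice only: max(88/5, 453/20) = 22.65 servings → $6.79.
spinach only: max(88/3, 453/130) = 29.33 servings → $30.80.
chicken breast only: max(88/28, 453/24) = 18.88 servings → $46.24.
pasta only: max(88/8, 453/12) = 37.75 servings → $18.88.
brown rice + spinach with both tight: 17.09 servings and 0.8559 servings → $6.02.
brown rice + chicken breast: the both-tight solution has a negative serving — not a feasible corner.
brown rice + pasta: intersection lies outside the first quadrant.
spinach + chicken breast with both tight: 2.963 servings and 2.825 servings → $10.03.
spinach + pasta with both tight: 2.558 servings and 10.04 servings → $7.71.
chicken breast + pasta: the both-tight solution has a negative serving — not a feasible corner.
So the least-cost plan costs $6.02.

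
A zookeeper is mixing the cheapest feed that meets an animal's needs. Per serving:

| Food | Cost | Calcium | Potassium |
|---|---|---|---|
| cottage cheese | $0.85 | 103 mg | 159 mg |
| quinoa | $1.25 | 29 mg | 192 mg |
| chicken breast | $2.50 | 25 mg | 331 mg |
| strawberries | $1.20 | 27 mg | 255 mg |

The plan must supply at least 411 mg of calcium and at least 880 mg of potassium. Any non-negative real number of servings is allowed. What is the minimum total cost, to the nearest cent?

cottage cheese only: max(411/103, 880/159) = 5.535 servings → $4.70.
quinoa only: max(411/29, 880/192) = 14.17 servings → $17.72.
chicken breast only: max(411/25, 880/331) = 16.44 servings → $41.10.
strawberries only: max(411/27, 880/255) = 15.22 servings → $18.27.
cottage cheese + quinoa with both tight: 3.521 servings and 1.668 servings → $5.08.
cottage cheese + chicken breast with both tight: 3.786 servings and 0.8397 servings → $5.32.
cottage cheese + strawberries with both tight: 3.689 servings and 1.151 servings → $4.52.
quinoa + chicken breast: the both-tight solution has a negative serving — not a feasible corner.
quinoa + strawberries: intersection lies outside the first quadrant.
chicken breast + strawberries: intersection lies outside the first quadrant.
Cheapest feasible corner: $4.52.

$4.52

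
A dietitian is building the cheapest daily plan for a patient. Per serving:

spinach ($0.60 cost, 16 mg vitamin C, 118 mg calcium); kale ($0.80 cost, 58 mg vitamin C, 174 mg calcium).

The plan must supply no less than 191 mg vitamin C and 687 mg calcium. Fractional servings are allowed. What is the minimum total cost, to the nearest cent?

$3.16

This is a tiny linear program; its minimum lies at a vertex of the feasible set. List the vertices and price them.
spinach only: max(191/16, 687/118) = 11.94 servings → $7.16.
kale only: max(191/58, 687/174) = 3.948 servings → $3.16.
spinach + kale with both tight: 1.629 servings and 2.844 servings → $3.25.
Cheapest feasible corner: $3.16.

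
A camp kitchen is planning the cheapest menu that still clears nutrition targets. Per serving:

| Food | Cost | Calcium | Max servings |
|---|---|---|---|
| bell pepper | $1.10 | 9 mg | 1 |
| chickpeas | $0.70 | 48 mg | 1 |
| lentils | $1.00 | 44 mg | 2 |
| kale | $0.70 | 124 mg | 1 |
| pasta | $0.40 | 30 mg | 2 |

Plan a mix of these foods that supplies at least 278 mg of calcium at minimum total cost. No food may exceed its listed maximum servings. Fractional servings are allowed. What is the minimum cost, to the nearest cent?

$3.25

Cost per mg of calcium: kale $0.0056, pasta $0.0133, chickpeas $0.0146, lentils $0.0227, bell pepper $0.1222.
Take 1 serving of kale: +124.0 mg calcium for $0.70 (total $0.70, still need 154.0 mg).
Take 2 servings of pasta: +60.0 mg calcium for $0.80 (total $1.50, still need 94.0 mg).
Take 1 serving of chickpeas: +48.0 mg calcium for $0.70 (total $2.20, still need 46.0 mg).
Take 1.045 servings of lentils: +46.0 mg calcium for $1.05 (total $3.25, still need 0.0 mg).
Greedy by cheapest-per-mg is optimal for a single linear constraint, so the minimum cost is $3.25.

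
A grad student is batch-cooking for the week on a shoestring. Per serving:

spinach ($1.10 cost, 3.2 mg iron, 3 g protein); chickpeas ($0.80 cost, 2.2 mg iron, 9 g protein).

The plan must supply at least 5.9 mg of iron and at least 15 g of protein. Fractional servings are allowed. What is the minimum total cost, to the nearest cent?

$2.09

A basic optimal solution has at most two foods positive. Try each food alone and each pair with both targets met exactly.
spinach only: max(5.9/3.2, 15/3) = 5 servings → $5.50.
chickpeas only: max(5.9/2.2, 15/9) = 2.682 servings → $2.15.
spinach + chickpeas with both tight: 0.9054 servings and 1.365 servings → $2.09.
So the least-cost plan costs $2.09.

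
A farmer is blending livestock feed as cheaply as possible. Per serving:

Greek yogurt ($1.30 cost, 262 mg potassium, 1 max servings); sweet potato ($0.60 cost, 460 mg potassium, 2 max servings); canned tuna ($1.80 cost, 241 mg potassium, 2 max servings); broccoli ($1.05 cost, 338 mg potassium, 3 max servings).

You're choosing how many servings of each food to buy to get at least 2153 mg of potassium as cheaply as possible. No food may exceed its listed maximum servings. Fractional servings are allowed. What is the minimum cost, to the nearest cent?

$5.44

Cost per mg of potassium: sweet potato $0.0013, broccoli $0.0031, Greek yogurt $0.0050, canned tuna $0.0075.
Take 2 servings of sweet potato: +920.0 mg potassium for $1.20 (total $1.20, still need 1233.0 mg).
Take 3 servings of broccoli: +1014.0 mg potassium for $3.15 (total $4.35, still need 219.0 mg).
Take 0.8359 servings of Greek yogurt: +219.0 mg potassium for $1.09 (total $5.44, still need 0.0 mg).
Filling from the cheapest source first is optimal under one linear minimum: $5.44.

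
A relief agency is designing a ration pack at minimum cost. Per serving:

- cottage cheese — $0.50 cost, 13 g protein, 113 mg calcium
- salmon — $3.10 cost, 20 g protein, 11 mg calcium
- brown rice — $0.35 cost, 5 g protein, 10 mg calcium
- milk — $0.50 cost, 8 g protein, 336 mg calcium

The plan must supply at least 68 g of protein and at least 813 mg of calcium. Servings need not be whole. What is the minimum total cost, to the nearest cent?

At the optimum either one food covers both requirements or two foods hit both targets exactly; no other combination can be cheaper.
cottage cheese only: max(68/13, 813/113) = 7.195 servings → $3.60.
salmon only: max(68/20, 813/11) = 73.91 servings → $229.12.
brown rice only: max(68/5, 813/10) = 81.3 servings → $28.45.
milk only: max(68/8, 813/336) = 8.5 servings → $4.25.
cottage cheese + salmon with both targets exact would need a negative amount; discard.
cottage cheese + brown rice with both targets exact would need a negative amount; discard.
cottage cheese + milk with both tight: 4.718 servings and 0.8329 servings → $2.78.
salmon + brown rice: intersection lies outside the first quadrant.
salmon + milk with both tight: 2.464 servings and 2.339 servings → $8.81.
brown rice + milk with both tight: 10.21 servings and 2.116 servings → $4.63.
So the least-cost plan costs $2.78.

$2.78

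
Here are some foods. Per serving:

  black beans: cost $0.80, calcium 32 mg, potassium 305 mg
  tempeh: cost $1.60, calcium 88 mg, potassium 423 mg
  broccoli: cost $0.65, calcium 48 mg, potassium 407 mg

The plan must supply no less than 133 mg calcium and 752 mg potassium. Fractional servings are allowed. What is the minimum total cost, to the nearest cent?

The cheapest plan sits at a corner of the feasible region — with two constraints it uses at most two foods.
black beans only: max(133/32, 752/305) = 4.156 servings → $3.33.
tempeh only: max(133/88, 752/423) = 1.778 servings → $2.84.
broccoli only: max(133/48, 752/407) = 2.771 servings → $1.80.
black beans + tempeh with both tight: 0.7454 servings and 1.24 servings → $2.58.
black beans + broccoli: intersection lies outside the first quadrant.
tempeh + broccoli with both tight: 1.163 servings and 0.6393 servings → $2.28.
So the least-cost plan costs $1.80.

$1.80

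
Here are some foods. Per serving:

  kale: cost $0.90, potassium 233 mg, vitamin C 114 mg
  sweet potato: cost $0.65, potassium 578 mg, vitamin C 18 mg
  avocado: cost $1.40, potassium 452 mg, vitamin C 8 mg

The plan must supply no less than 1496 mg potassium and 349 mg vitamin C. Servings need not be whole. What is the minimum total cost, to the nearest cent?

$3.49

A basic optimal solution has at most two foods positive. Try each food alone and each pair with both targets met exactly.
kale only: max(1496/233, 349/114) = 6.421 servings → $5.78.
sweet potato only: max(1496/578, 349/18) = 19.39 servings → $12.60.
avocado only: max(1496/452, 349/8) = 43.62 servings → $61.08.
kale + sweet potato with both tight: 2.833 servings and 1.446 servings → $3.49.
kale + avocado with both tight: 2.935 servings and 1.797 servings → $5.16.
sweet potato + avocado with both targets exact would need a negative amount; discard.
The minimum over all feasible corners is $3.49.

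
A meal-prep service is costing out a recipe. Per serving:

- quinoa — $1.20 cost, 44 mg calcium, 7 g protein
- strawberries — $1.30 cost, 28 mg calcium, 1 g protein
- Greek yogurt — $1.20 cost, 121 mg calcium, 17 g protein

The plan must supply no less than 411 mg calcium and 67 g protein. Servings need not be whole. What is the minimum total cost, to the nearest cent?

$4.73

At the optimum either one food covers both requirements or two foods hit both targets exactly; no other combination can be cheaper.
quinoa only: max(411/44, 67/7) = 9.571 servings → $11.49.
strawberries only: max(411/28, 67/1) = 67 servings → $87.10.
Greek yogurt only: max(411/121, 67/17) = 3.941 servings → $4.73.
quinoa + strawberries: the both-tight solution has a negative serving — not a feasible corner.
quinoa + Greek yogurt: the both-tight solution has a negative serving — not a feasible corner.
strawberries + Greek yogurt with both targets exact would need a negative amount; discard.
So the least-cost plan costs $4.73.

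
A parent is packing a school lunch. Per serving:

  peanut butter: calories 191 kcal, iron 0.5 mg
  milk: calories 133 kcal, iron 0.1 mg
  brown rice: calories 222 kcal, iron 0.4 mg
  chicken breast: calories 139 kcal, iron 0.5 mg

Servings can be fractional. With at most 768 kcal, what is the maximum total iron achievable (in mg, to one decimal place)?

2.8 mg

Iron per kcal: chicken breast 0.003597, peanut butter 0.002618, brown rice 0.001802, milk 0.0007519.
With no serving limits, spend the whole calories allowance on chicken breast: 768 kcal / 139 kcal × 0.5 mg = 2.8 mg.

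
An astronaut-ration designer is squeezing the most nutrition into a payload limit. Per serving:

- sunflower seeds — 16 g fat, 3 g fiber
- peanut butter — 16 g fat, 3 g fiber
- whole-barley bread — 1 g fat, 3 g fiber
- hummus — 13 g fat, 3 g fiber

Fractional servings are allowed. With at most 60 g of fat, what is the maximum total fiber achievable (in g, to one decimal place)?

180.0 g

Fiber per g fat: whole-barley bread 3, hummus 0.2308, sunflower seeds 0.1875, peanut butter 0.1875.
With no serving limits, spend the whole fat allowance on whole-barley bread: 60 g / 1 g × 3 g = 180.0 g.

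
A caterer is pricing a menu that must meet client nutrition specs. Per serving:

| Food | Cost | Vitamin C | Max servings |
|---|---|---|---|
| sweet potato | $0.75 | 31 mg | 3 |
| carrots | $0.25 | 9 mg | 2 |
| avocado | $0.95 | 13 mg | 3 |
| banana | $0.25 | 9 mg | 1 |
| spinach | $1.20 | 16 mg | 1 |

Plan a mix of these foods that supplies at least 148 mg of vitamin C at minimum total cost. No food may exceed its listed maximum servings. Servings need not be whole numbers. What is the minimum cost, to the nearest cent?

Cost per mg of vitamin C: sweet potato $0.0242, carrots $0.0278, banana $0.0278, avocado $0.0731, spinach $0.0750.
Take 3 servings of sweet potato: +93.0 mg vitamin C for $2.25 (total $2.25, still need 55.0 mg).
Take 2 servings of carrots: +18.0 mg vitamin C for $0.50 (total $2.75, still need 37.0 mg).
Take 1 serving of banana: +9.0 mg vitamin C for $0.25 (total $3.00, still need 28.0 mg).
Take 2.154 servings of avocado: +28.0 mg vitamin C for $2.05 (total $5.05, still need 0.0 mg).
Filling from the cheapest source first is optimal under one linear minimum: $5.05.

$5.05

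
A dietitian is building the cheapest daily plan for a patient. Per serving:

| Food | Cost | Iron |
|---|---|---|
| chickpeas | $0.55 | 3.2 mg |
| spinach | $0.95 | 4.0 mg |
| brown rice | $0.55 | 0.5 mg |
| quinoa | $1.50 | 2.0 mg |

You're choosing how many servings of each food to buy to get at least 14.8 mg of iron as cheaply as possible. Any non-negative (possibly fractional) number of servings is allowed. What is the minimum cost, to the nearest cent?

Cost per mg of iron: chickpeas $0.1719, spinach $0.2375, quinoa $0.7500, brown rice $1.1000.
With no serving limits, use only chickpeas: 14.8 mg / 3.2 mg = 4.625 servings × $0.55 = $2.54.

$2.54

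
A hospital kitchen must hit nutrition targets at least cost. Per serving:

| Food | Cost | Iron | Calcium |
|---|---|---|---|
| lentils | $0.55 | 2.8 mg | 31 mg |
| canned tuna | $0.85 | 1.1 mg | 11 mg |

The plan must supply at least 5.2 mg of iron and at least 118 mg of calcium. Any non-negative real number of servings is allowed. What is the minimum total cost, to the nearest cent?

The cheapest plan sits at a corner of the feasible region — with two constraints it uses at most two foods.
lentils only: max(5.2/2.8, 118/31) = 3.806 servings → $2.09.
canned tuna only: max(5.2/1.1, 118/11) = 10.73 servings → $9.12.
lentils + canned tuna: the both-tight solution has a negative serving — not a feasible corner.
The minimum over all feasible corners is $2.09.

$2.09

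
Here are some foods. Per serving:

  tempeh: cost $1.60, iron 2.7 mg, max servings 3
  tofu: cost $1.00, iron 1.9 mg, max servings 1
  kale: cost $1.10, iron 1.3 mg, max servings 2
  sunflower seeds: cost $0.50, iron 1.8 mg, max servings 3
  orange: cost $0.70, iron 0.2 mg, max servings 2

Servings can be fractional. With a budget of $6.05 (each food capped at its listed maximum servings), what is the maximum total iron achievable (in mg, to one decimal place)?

13.3 mg

Iron per dollar: sunflower seeds 3.6, tofu 1.9, tempeh 1.688, kale 1.182, orange 0.2857.
Take 3 servings of sunflower seeds: spends $1.50, +5.4 mg iron (running total 5.4 mg).
Take 1 serving of tofu: spends $1.00, +1.9 mg iron (running total 7.3 mg).
Take 2.219 servings of tempeh: spends $3.55, +6.0 mg iron (running total 13.3 mg).
Greedy by best ratio exhausts the cost allowance optimally: 13.3 mg.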